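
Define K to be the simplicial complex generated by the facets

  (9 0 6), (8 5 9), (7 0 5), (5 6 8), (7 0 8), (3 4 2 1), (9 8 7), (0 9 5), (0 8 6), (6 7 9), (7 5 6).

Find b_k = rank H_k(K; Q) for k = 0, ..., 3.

Fix the vertex order 0 < 1 < 2 < 3 < 4 < 5 < 6 < 7 < 8 < 9 and write every simplex with vertices in increasing order. Then dim K = 3 and the simplices of K are:

  0-simplices (10): [0], [1], [2], [3], [4], [5], [6], [7], [8], [9]
  1-simplices (21): [0,5], [0,6], [0,7], [0,8], [0,9], [1,2], [1,3], [1,4], [2,3], [2,4], [3,4], [5,6], [5,7], [5,8], [5,9], [6,7], [6,8], [6,9], [7,8], [7,9], [8,9]
  2-simplices (14): [0,5,7], [0,5,9], [0,6,8], [0,6,9], [0,7,8], [1,2,3], [1,2,4], [1,3,4], [2,3,4], [5,6,7], [5,6,8], [5,8,9], [6,7,9], [7,8,9]
  3-simplices (1): [1,2,3,4]

Hence C_0 ≅ Z^10, C_1 ≅ Z^21, C_2 ≅ Z^14, C_3 ≅ Z^1.

Boundary ∂_1: C_1 → C_0 maps an edge to its endpoints' difference, ∂[p,q] = q − p. For instance
  ∂[1,2] = [2] − [1].
As a 10×21 matrix over Z this has rank 8, with invariant factors (1,1,1,1,1,1,1,1).

The boundary map ∂_2: C_2 → C_1 sends each 2-simplex [p,q,r] to [q,r] − [p,r] + [p,q]. For instance
  ∂[0,6,9] = [6,9] − [0,9] + [0,6],
  ∂[1,2,3] = [2,3] − [1,3] + [1,2].
This gives a 21×14 integer matrix of rank 13; reducing to Smith normal form yields diagonal entries (1,1,1,1,1,1,1,1,1,1,1,1,2).

The boundary map ∂_3: C_3 → C_2 sends each 3-simplex σ to the alternating sum Σ_i (−1)^i (σ with its i-th vertex removed). For instance
  ∂[1,2,3,4] = [2,3,4] − [1,3,4] + [1,2,4] − [1,2,3].
As a 14×1 matrix over Z this has rank 1, with invariant factors (1).

Computing H_k = (kernel of ∂_k) / (image of ∂_{k+1}):

  H_0: rank C_0 − rank ∂_1 = 10 − 8 = 2, and the invariant factors of ∂_1 are all 1, so H_0 = Z^2.
  H_1: rank ker ∂_1 − rank ∂_2 = (21 − 8) − 13 = 0, and ∂_2 has invariant factor 2 > 1, so H_1 = Z/2.
  H_2: rank ker ∂_2 − rank ∂_3 = (14 − 13) − 1 = 0, and the invariant factors of ∂_3 are all 1, so H_2 = 0.
  H_3: rank ker ∂_3 − rank ∂_4 = (1 − 1) − 0 = 0, and there is no ∂_4, so H_3 = 0.

As a check, the Euler characteristic is 10 − 21 + 14 − 1 = 2, which agrees with 2 − 0 + 0 − 0 = 2.
(K is a triangulation of the disjoint union of the real projective plane RP^2 and the 3-simplex.)

Hence the Betti numbers are b_0 = 2, b_1 = 0, b_2 = 0, b_3 = 0.

b_0 = 2, b_1 = 0, b_2 = 0, b_3 = 0.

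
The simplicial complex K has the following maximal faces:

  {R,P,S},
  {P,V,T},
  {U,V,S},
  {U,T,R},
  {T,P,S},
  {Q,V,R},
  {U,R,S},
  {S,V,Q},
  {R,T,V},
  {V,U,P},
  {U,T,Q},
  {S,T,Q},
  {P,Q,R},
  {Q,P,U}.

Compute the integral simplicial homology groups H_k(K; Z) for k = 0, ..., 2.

H_0 = Z,  H_1 = Z^2,  H_2 = Z.

Take the total order P < Q < R < S < T < U < V on the vertex set. Then K (dimension 2) consists of the simplices:

  0-simplices (7): P, Q, R, S, T, U, V
  1-simplices (21): PQ, PR, PS, PT, PU, PV, QR, QS, QT, QU, QV, RS, RT, RU, RV, ST, SU, SV, TU, TV, UV
  2-simplices (14): PQR, PQU, PRS, PST, PTV, PUV, QRV, QST, QSV, QTU, RSU, RTU, RTV, SUV

giving chain groups C_0 ≅ Z^7, C_1 ≅ Z^21, C_2 ≅ Z^14.

∂_1: C_1 → C_0 maps an edge to its endpoints' difference, ∂[p,q] = q − p. For instance
  ∂QU = U − Q.
The 7×21 boundary matrix has rank 6 and Smith normal form diag(1,1,1,1,1,1).

Boundary ∂_2: C_2 → C_1 sends each 2-simplex [p,q,r] to [q,r] − [p,r] + [p,q]. For instance
  ∂PUV = UV − PV + PU,
  ∂RTV = TV − RV + RT.
This gives a 21×14 integer matrix of rank 13; reducing to Smith normal form yields diagonal entries (1,1,1,1,1,1,1,1,1,1,1,1,1).

Computing H_k = (kernel of ∂_k) / (image of ∂_{k+1}):

  H_0: rank C_0 − rank ∂_1 = 7 − 6 = 1, and the invariant factors of ∂_1 are all 1, so H_0 = Z.
  H_1: rank ker ∂_1 − rank ∂_2 = (21 − 6) − 13 = 2, and the invariant factors of ∂_2 are all 1, so H_1 = Z^2.
  H_2: rank ker ∂_2 − rank ∂_3 = (14 − 13) − 0 = 1, and there is no ∂_3, so H_2 = Z.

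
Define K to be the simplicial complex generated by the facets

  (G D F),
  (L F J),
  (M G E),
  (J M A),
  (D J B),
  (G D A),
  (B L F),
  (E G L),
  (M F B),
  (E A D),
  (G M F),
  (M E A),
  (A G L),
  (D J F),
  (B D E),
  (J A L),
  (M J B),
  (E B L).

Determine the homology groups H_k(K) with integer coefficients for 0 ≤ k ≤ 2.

H_0 ≅ Z,  H_1 ≅ Z ⊕ Z_2,  H_2 = 0.

Take the total order A < B < D < E < F < G < J < L < M on the vertex set. Then K (dimension 2) consists of the simplices:

  0-simplices (9): A, B, D, E, F, G, J, L, M
  1-simplices (27): AD, AE, AG, AJ, AL, AM, BD, BE, BF, BJ, BL, BM, DE, DF, DG, DJ, EG, EL, EM, FG, FJ, FL, FM, GL, GM, JL, JM
  2-simplices (18): ADE, ADG, AEM, AGL, AJL, AJM, BDE, BDJ, BEL, BFL, BFM, BJM, DFG, DFJ, EGL, EGM, FGM, FJL

giving chain groups C_0 ≅ Z^9, C_1 ≅ Z^27, C_2 ≅ Z^18.

∂_1: C_1 → C_0 maps an edge to its endpoints' difference, ∂[p,q] = q − p.
As a 9×27 matrix over Z this has rank 8, with invariant factors (1,1,1,1,1,1,1,1).

Boundary ∂_2: C_2 → C_1 maps a triangle to the signed sum of its edges. For instance
  ∂BFL = FL − BL + BF,
  ∂DFG = FG − DG + DF.
The 27×18 boundary matrix has rank 18 and Smith normal form diag(1,1,1,1,1,1,1,1,1,1,1,1,1,1,1,1,1,2).

Now H_k = ker ∂_k / im ∂_{k+1}, so:

  H_0: rank C_0 − rank ∂_1 = 9 − 8 = 1, and the invariant factors of ∂_1 are all 1, so H_0 ≅ Z.
  H_1: rank ker ∂_1 − rank ∂_2 = (27 − 8) − 18 = 1, and ∂_2 has invariant factor 2 > 1, so H_1 ≅ Z ⊕ Z_2.
  H_2: rank ker ∂_2 − rank ∂_3 = (18 − 18) − 0 = 0, and there is no ∂_3, so H_2 ≅ 0.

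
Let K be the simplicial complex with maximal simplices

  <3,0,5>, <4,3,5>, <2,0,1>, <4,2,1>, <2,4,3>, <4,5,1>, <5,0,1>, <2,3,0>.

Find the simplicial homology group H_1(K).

We work with the vertex ordering 0 < 1 < 2 < 3 < 4 < 5. The simplices of K, each written with vertices in increasing order, are:

  0-simplices (6): [0], [1], [2], [3], [4], [5]
  1-simplices (12): [0,1], [0,2], [0,3], [0,5], [1,2], [1,4], [1,5], [2,3], [2,4], [3,4], [3,5], [4,5]
  2-simplices (8): [0,1,2], [0,1,5], [0,2,3], [0,3,5], [1,2,4], [1,4,5], [2,3,4], [3,4,5]

so the chain groups are C_0 ≅ Z^6, C_1 ≅ Z^12, C_2 ≅ Z^8.

Boundary ∂_1: C_1 → C_0 is given by ∂[p,q] = [q] − [p]. For instance
  ∂[3,5] = [5] − [3].
This gives a 6×12 integer matrix of rank 5; reducing to Smith normal form yields diagonal entries (1,1,1,1,1).

∂_2: C_2 → C_1 acts by ∂[p,q,r] = [q,r] − [p,r] + [p,q]. For instance
  ∂[2,3,4] = [3,4] − [2,4] + [2,3],
  ∂[1,2,4] = [2,4] − [1,4] + [1,2].
As a 12×8 matrix over Z this has rank 7, with invariant factors (1,1,1,1,1,1,1).

Computing H_k = (kernel of ∂_k) / (image of ∂_{k+1}):

  H_1: rank ker ∂_1 − rank ∂_2 = (12 − 5) − 7 = 0, and the invariant factors of ∂_2 are all 1, so H_1 = 0.

H_1 ≅ 0.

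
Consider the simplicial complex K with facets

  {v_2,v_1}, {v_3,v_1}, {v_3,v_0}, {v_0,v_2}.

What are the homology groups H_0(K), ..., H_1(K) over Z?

H_0 = Z,  H_1 = Z.

Order the vertices as v_0 < v_1 < v_2 < v_3. Listing each simplex with vertices in this order, K has dimension 1 with simplices:

  0-simplices (4): [v_0], [v_1], [v_2], [v_3]
  1-simplices (4): [v_0,v_2], [v_0,v_3], [v_1,v_2], [v_1,v_3]

Hence C_0 ≅ Z^4, C_1 ≅ Z^4.

The boundary map ∂_1: C_1 → C_0 sends each edge [p,q] (with p < q) to q − p. For instance
  ∂[v_0,v_2] = [v_2] − [v_0].
The 4×4 boundary matrix has rank 3 and Smith normal form diag(1,1,1).

Now H_k = ker ∂_k / im ∂_{k+1}, so:

  H_0: rank C_0 − rank ∂_1 = 4 − 3 = 1, and the invariant factors of ∂_1 are all 1, so H_0 = Z.
  H_1: rank ker ∂_1 − rank ∂_2 = (4 − 3) − 0 = 1, and there is no ∂_2, so H_1 = Z.

(K is a triangulation of the circle S^1.)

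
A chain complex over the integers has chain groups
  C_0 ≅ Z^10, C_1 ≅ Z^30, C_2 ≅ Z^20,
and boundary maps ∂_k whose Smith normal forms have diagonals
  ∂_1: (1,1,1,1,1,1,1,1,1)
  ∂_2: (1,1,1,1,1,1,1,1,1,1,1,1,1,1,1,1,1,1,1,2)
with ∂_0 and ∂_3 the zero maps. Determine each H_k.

H_0: b_0 = 10 − 0 − 9 = 1; torsion from ∂_1 factors > 1: none. So H_0 ≅ Z.
H_1: b_1 = 30 − 9 − 20 = 1; torsion from ∂_2 factors > 1: [2]. So H_1 ≅ Z × Z/2.
H_2: b_2 = 20 − 20 − 0 = 0; torsion from ∂_3 factors > 1: none. So H_2 ≅ 0.

H_0 ≅ Z,  H_1 ≅ Z × Z/2,  H_2 = 0.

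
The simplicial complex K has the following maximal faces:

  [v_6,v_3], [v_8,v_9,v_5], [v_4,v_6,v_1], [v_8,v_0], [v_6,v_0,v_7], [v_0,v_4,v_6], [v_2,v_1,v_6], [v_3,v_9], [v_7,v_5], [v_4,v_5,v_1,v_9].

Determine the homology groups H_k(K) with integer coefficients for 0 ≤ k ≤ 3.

H_0 ≅ Z,  H_1 ≅ Z^3,  H_2 = 0,  H_3 = 0.

We work with the vertex ordering v_0 < v_1 < v_2 < v_3 < v_4 < v_5 < v_6 < v_7 < v_8 < v_9. The simplices of K, each written with vertices in increasing order, are:

  0-simplices (10): [v_0], [v_1], [v_2], [v_3], [v_4], [v_5], [v_6], [v_7], [v_8], [v_9]
  1-simplices (20): (20 of them)
  2-simplices (9): [v_0,v_4,v_6], [v_0,v_6,v_7], [v_1,v_2,v_6], [v_1,v_4,v_5], [v_1,v_4,v_6], [v_1,v_4,v_9], [v_1,v_5,v_9], [v_4,v_5,v_9], [v_5,v_8,v_9]
  3-simplices (1): [v_1,v_4,v_5,v_9]

so the chain groups are C_0 ≅ Z^10, C_1 ≅ Z^20, C_2 ≅ Z^9, C_3 ≅ Z^1.

The boundary map ∂_1: C_1 → C_0 maps an edge to its endpoints' difference, ∂[p,q] = q − p. For instance
  ∂[v_6,v_7] = [v_7] − [v_6].
The resulting 10×20 matrix has rank 9, and its Smith normal form has invariant factors (1,1,1,1,1,1,1,1,1).

∂_2: C_2 → C_1 acts by ∂[p,q,r] = [q,r] − [p,r] + [p,q]. For instance
  ∂[v_1,v_5,v_9] = [v_5,v_9] − [v_1,v_9] + [v_1,v_5],
  ∂[v_1,v_4,v_9] = [v_4,v_9] − [v_1,v_9] + [v_1,v_4].
The 20×9 boundary matrix has rank 8 and Smith normal form diag(1,1,1,1,1,1,1,1).

The boundary map ∂_3: C_3 → C_2 sends each 3-simplex σ to the alternating sum Σ_i (−1)^i (σ with its i-th vertex removed). For instance
  ∂[v_1,v_4,v_5,v_9] = [v_4,v_5,v_9] − [v_1,v_5,v_9] + [v_1,v_4,v_9] − [v_1,v_4,v_5].
The resulting 9×1 matrix has rank 1, and its Smith normal form has invariant factors (1).

Reading off H_k = ker ∂_k / im ∂_{k+1}:

  H_0: rank C_0 − rank ∂_1 = 10 − 9 = 1, and the invariant factors of ∂_1 are all 1, so H_0 = Z.
  H_1: rank ker ∂_1 − rank ∂_2 = (20 − 9) − 8 = 3, and the invariant factors of ∂_2 are all 1, so H_1 = Z^3.
  H_2: rank ker ∂_2 − rank ∂_3 = (9 − 8) − 1 = 0, and the invariant factors of ∂_3 are all 1, so H_2 = 0.
  H_3: rank ker ∂_3 − rank ∂_4 = (1 − 1) − 0 = 0, and there is no ∂_4, so H_3 = 0.

As a check, the Euler characteristic is 10 − 20 + 9 − 1 = -2, which agrees with 1 − 3 + 0 − 0 = -2.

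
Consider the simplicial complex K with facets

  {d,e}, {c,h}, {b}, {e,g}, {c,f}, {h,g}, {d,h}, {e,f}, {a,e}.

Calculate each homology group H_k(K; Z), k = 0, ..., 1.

Take the total order a < b < c < d < e < f < g < h on the vertex set. Then K (dimension 1) consists of the simplices:

  0-simplices (8): a, b, c, d, e, f, g, h
  1-simplices (8): ae, cf, ch, de, dh, ef, eg, gh

giving chain groups C_0 ≅ Z^8, C_1 ≅ Z^8.

∂_1: C_1 → C_0 is given by ∂[p,q] = [q] − [p]. For instance
  ∂ef = f − e.
The 8×8 boundary matrix has rank 6 and Smith normal form diag(1,1,1,1,1,1).

Reading off H_k = ker ∂_k / im ∂_{k+1}:

  H_0: rank C_0 − rank ∂_1 = 8 − 6 = 2, and the invariant factors of ∂_1 are all 1, so H_0 = Z^2.
  H_1: rank ker ∂_1 − rank ∂_2 = (8 − 6) − 0 = 2, and there is no ∂_2, so H_1 = Z^2.

As a check, the Euler characteristic is 8 − 8 = 0, which agrees with 2 − 2 = 0.

H_0 = Z^2,  H_1 = Z^2.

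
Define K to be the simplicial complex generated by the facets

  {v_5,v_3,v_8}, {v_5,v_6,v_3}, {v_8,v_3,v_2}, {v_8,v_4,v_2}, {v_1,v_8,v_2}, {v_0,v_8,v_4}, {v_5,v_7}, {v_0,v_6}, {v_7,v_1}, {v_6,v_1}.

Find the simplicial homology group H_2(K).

H_2 = 0.

K has 9 vertices, 17 edges, 6 triangles.
rank ∂_2 = 6, rank ∂_3 = 0 ⇒ b_2 = 6 − 6 − 0 = 0. So H_2 = 0.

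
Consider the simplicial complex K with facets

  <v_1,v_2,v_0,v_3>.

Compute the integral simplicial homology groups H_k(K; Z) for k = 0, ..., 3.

Order the vertices as v_0 < v_1 < v_2 < v_3. Listing each simplex with vertices in this order, K has dimension 3 with simplices:

  0-simplices (4): [v_0], [v_1], [v_2], [v_3]
  1-simplices (6): [v_0,v_1], [v_0,v_2], [v_0,v_3], [v_1,v_2], [v_1,v_3], [v_2,v_3]
  2-simplices (4): [v_0,v_1,v_2], [v_0,v_1,v_3], [v_0,v_2,v_3], [v_1,v_2,v_3]
  3-simplices (1): [v_0,v_1,v_2,v_3]

giving chain groups C_0 ≅ Z^4, C_1 ≅ Z^6, C_2 ≅ Z^4, C_3 ≅ Z^1.

Boundary ∂_1: C_1 → C_0 maps an edge to its endpoints' difference, ∂[p,q] = q − p.
The resulting 4×6 matrix has rank 3, and its Smith normal form has invariant factors (1,1,1).

∂_2: C_2 → C_1 sends each 2-simplex [p,q,r] to [q,r] − [p,r] + [p,q]. For instance
  ∂[v_0,v_2,v_3] = [v_2,v_3] − [v_0,v_3] + [v_0,v_2],
  ∂[v_0,v_1,v_3] = [v_1,v_3] − [v_0,v_3] + [v_0,v_1].
The 6×4 boundary matrix has rank 3 and Smith normal form diag(1,1,1).

Boundary ∂_3: C_3 → C_2 sends each 3-simplex σ to the alternating sum Σ_i (−1)^i (σ with its i-th vertex removed). For instance
  ∂[v_0,v_1,v_2,v_3] = [v_1,v_2,v_3] − [v_0,v_2,v_3] + [v_0,v_1,v_3] − [v_0,v_1,v_2].
The resulting 4×1 matrix has rank 1, and its Smith normal form has invariant factors (1).

Computing H_k = (kernel of ∂_k) / (image of ∂_{k+1}):

  H_0: rank C_0 − rank ∂_1 = 4 − 3 = 1, and the invariant factors of ∂_1 are all 1, so H_0 = Z.
  H_1: rank ker ∂_1 − rank ∂_2 = (6 − 3) − 3 = 0, and the invariant factors of ∂_2 are all 1, so H_1 = 0.
  H_2: rank ker ∂_2 − rank ∂_3 = (4 − 3) − 1 = 0, and the invariant factors of ∂_3 are all 1, so H_2 = 0.
  H_3: rank ker ∂_3 − rank ∂_4 = (1 − 1) − 0 = 0, and there is no ∂_4, so H_3 = 0.

(K is a triangulation of the 3-simplex.)

H_0 = Z,  H_1 = 0,  H_2 = 0,  H_3 = 0.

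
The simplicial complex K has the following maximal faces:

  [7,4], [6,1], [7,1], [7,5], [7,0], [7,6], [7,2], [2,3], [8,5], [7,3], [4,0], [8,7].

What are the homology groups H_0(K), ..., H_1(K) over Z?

We work with the vertex ordering 0 < 1 < 2 < 3 < 4 < 5 < 6 < 7 < 8. The simplices of K, each written with vertices in increasing order, are:

  0-simplices (9): [0], [1], [2], [3], [4], [5], [6], [7], [8]
  1-simplices (12): [0,4], [0,7], [1,6], [1,7], [2,3], [2,7], [3,7], [4,7], [5,7], [5,8], [6,7], [7,8]

Hence C_0 ≅ Z^9, C_1 ≅ Z^12.

The boundary map ∂_1: C_1 → C_0 maps an edge to its endpoints' difference, ∂[p,q] = q − p. For instance
  ∂[5,7] = [7] − [5].
The resulting 9×12 matrix has rank 8, and its Smith normal form has invariant factors (1,1,1,1,1,1,1,1).

Now H_k = ker ∂_k / im ∂_{k+1}, so:

  H_0: rank C_0 − rank ∂_1 = 9 − 8 = 1, and the invariant factors of ∂_1 are all 1, so H_0 ≅ Z.
  H_1: rank ker ∂_1 − rank ∂_2 = (12 − 8) − 0 = 4, and there is no ∂_2, so H_1 ≅ Z^4.

H_0 ≅ Z,  H_1 ≅ Z^4.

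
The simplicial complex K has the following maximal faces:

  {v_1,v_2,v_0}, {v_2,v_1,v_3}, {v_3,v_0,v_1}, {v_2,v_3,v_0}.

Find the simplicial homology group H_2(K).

H_2 ≅ Z.

We work with the vertex ordering v_0 < v_1 < v_2 < v_3. The simplices of K, each written with vertices in increasing order, are:

  0-simplices (4): [v_0], [v_1], [v_2], [v_3]
  1-simplices (6): [v_0,v_1], [v_0,v_2], [v_0,v_3], [v_1,v_2], [v_1,v_3], [v_2,v_3]
  2-simplices (4): [v_0,v_1,v_2], [v_0,v_1,v_3], [v_0,v_2,v_3], [v_1,v_2,v_3]

so the chain groups are C_0 ≅ Z^4, C_1 ≅ Z^6, C_2 ≅ Z^4.

Boundary ∂_1: C_1 → C_0 is given by ∂[p,q] = [q] − [p].
This gives a 4×6 integer matrix of rank 3; reducing to Smith normal form yields diagonal entries (1,1,1).

∂_2: C_2 → C_1 acts by ∂[p,q,r] = [q,r] − [p,r] + [p,q]. For instance
  ∂[v_1,v_2,v_3] = [v_2,v_3] − [v_1,v_3] + [v_1,v_2],
  ∂[v_0,v_1,v_2] = [v_1,v_2] − [v_0,v_2] + [v_0,v_1].
The 6×4 boundary matrix has rank 3 and Smith normal form diag(1,1,1).

Reading off H_k = ker ∂_k / im ∂_{k+1}:

  H_2: rank ker ∂_2 − rank ∂_3 = (4 − 3) − 0 = 1, and there is no ∂_3, so H_2 ≅ Z.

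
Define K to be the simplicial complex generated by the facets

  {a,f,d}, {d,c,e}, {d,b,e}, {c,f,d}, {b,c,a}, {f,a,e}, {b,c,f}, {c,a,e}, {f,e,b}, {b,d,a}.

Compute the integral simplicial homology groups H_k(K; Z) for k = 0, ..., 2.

H_0 = Z,  H_1 = Z/2,  H_2 = 0.

We work with the vertex ordering a < b < c < d < e < f. The simplices of K, each written with vertices in increasing order, are:

  0-simplices (6): a, b, c, d, e, f
  1-simplices (15): ab, ac, ad, ae, af, bc, bd, be, bf, cd, ce, cf, de, df, ef
  2-simplices (10): abc, abd, ace, adf, aef, bcf, bde, bef, cde, cdf

so the chain groups are C_0 ≅ Z^6, C_1 ≅ Z^15, C_2 ≅ Z^10.

∂_1: C_1 → C_0 maps an edge to its endpoints' difference, ∂[p,q] = q − p. For instance
  ∂bf = f − b.
The 6×15 boundary matrix has rank 5 and Smith normal form diag(1,1,1,1,1).

∂_2: C_2 → C_1 maps a triangle to the signed sum of its edges. For instance
  ∂bef = ef − bf + be,
  ∂bde = de − be + bd.
The 15×10 boundary matrix has rank 10 and Smith normal form diag(1,1,1,1,1,1,1,1,1,2).

Reading off H_k = ker ∂_k / im ∂_{k+1}:

  H_0: rank C_0 − rank ∂_1 = 6 − 5 = 1, and the invariant factors of ∂_1 are all 1, so H_0 ≅ Z.
  H_1: rank ker ∂_1 − rank ∂_2 = (15 − 5) − 10 = 0, and ∂_2 has invariant factor 2 > 1, so H_1 ≅ Z/2.
  H_2: rank ker ∂_2 − rank ∂_3 = (10 − 10) − 0 = 0, and there is no ∂_3, so H_2 ≅ 0.

(K is a triangulation of the real projective plane RP^2.)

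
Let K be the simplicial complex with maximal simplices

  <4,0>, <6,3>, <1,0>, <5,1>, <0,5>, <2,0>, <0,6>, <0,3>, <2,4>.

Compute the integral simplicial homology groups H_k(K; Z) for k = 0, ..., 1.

K has 7 vertices, 9 edges.
rank ∂_0 = 0, rank ∂_1 = 6 ⇒ b_0 = 7 − 0 − 6 = 1; all invariant factors of ∂_1 are 1 so no torsion. So H_0 = Z.
rank ∂_1 = 6, rank ∂_2 = 0 ⇒ b_1 = 9 − 6 − 0 = 3. So H_1 = Z^3.

H_0 = Z,  H_1 = Z^3.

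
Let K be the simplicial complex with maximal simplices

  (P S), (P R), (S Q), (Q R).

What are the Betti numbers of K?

b_0 = 1, b_1 = 1.

Fix the vertex order P < Q < R < S and write every simplex with vertices in increasing order. Then dim K = 1 and the simplices of K are:

  0-simplices (4): P, Q, R, S
  1-simplices (4): PR, PS, QR, QS

Hence C_0 ≅ Z^4, C_1 ≅ Z^4.

The boundary map ∂_1: C_1 → C_0 sends each edge [p,q] (with p < q) to q − p.
The resulting 4×4 matrix has rank 3, and its Smith normal form has invariant factors (1,1,1).

Now H_k = ker ∂_k / im ∂_{k+1}, so:

  H_0: rank C_0 − rank ∂_1 = 4 − 3 = 1, and the invariant factors of ∂_1 are all 1, so H_0 ≅ Z.
  H_1: rank ker ∂_1 − rank ∂_2 = (4 − 3) − 0 = 1, and there is no ∂_2, so H_1 ≅ Z.

As a check, the Euler characteristic is 4 − 4 = 0, which agrees with 1 − 1 = 0.
(K is a triangulation of the circle S^1.)

Hence the Betti numbers are b_0 = 1, b_1 = 1.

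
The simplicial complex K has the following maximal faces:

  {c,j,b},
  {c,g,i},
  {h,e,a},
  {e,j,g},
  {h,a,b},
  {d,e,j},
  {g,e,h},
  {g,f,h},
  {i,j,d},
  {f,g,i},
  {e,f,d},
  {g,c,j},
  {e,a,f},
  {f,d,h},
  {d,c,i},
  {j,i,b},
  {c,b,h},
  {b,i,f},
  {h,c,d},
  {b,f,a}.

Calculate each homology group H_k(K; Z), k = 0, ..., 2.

We work with the vertex ordering a < b < c < d < e < f < g < h < i < j. The simplices of K, each written with vertices in increasing order, are:

  0-simplices (10): a, b, c, d, e, f, g, h, i, j
  1-simplices (30): ab, ae, af, ah, bc, bf, bh, bi, bj, cd, cg, ch, ci, cj, de, df, dh, di, dj, ef, eg, eh, ej, fg, fh, fi, gh, gi, gj, ij
  2-simplices (20): abf, abh, aef, aeh, bch, bcj, bfi, bij, cdh, cdi, cgi, cgj, def, dej, dfh, dij, egh, egj, fgh, fgi

Hence C_0 ≅ Z^10, C_1 ≅ Z^30, C_2 ≅ Z^20.

∂_1: C_1 → C_0 is given by ∂[p,q] = [q] − [p].
The resulting 10×30 matrix has rank 9, and its Smith normal form has invariant factors (1,1,1,1,1,1,1,1,1).

∂_2: C_2 → C_1 sends each 2-simplex [p,q,r] to [q,r] − [p,r] + [p,q]. For instance
  ∂bij = ij − bj + bi,
  ∂dij = ij − dj + di.
This gives a 30×20 integer matrix of rank 20; reducing to Smith normal form yields diagonal entries (1,1,1,1,1,1,1,1,1,1,1,1,1,1,1,1,1,1,1,2).

Now H_k = ker ∂_k / im ∂_{k+1}, so:

  H_0: rank C_0 − rank ∂_1 = 10 − 9 = 1, and the invariant factors of ∂_1 are all 1, so H_0 ≅ Z.
  H_1: rank ker ∂_1 − rank ∂_2 = (30 − 9) − 20 = 1, and ∂_2 has invariant factor 2 > 1, so H_1 ≅ Z ⊕ Z/2.
  H_2: rank ker ∂_2 − rank ∂_3 = (20 − 20) − 0 = 0, and there is no ∂_3, so H_2 ≅ 0.

H_0 = Z,  H_1 = Z ⊕ Z/2,  H_2 = 0.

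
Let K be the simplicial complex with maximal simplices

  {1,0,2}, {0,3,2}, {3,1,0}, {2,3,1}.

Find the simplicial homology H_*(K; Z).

Order the vertices as 0 < 1 < 2 < 3. Listing each simplex with vertices in this order, K has dimension 2 with simplices:

  0-simplices (4): [0], [1], [2], [3]
  1-simplices (6): [0,1], [0,2], [0,3], [1,2], [1,3], [2,3]
  2-simplices (4): [0,1,2], [0,1,3], [0,2,3], [1,2,3]

so the chain groups are C_0 ≅ Z^4, C_1 ≅ Z^6, C_2 ≅ Z^4.

Boundary ∂_1: C_1 → C_0 sends each edge [p,q] (with p < q) to q − p. For instance
  ∂[0,2] = [2] − [0].
This gives a 4×6 integer matrix of rank 3; reducing to Smith normal form yields diagonal entries (1,1,1).

Boundary ∂_2: C_2 → C_1 maps a triangle to the signed sum of its edges. For instance
  ∂[1,2,3] = [2,3] − [1,3] + [1,2],
  ∂[0,1,2] = [1,2] − [0,2] + [0,1].
The 6×4 boundary matrix has rank 3 and Smith normal form diag(1,1,1).

Now H_k = ker ∂_k / im ∂_{k+1}, so:

  H_0: rank C_0 − rank ∂_1 = 4 − 3 = 1, and the invariant factors of ∂_1 are all 1, so H_0 ≅ Z.
  H_1: rank ker ∂_1 − rank ∂_2 = (6 − 3) − 3 = 0, and the invariant factors of ∂_2 are all 1, so H_1 ≅ 0.
  H_2: rank ker ∂_2 − rank ∂_3 = (4 − 3) − 0 = 1, and there is no ∂_3, so H_2 ≅ Z.

H_0 = Z,  H_1 = 0,  H_2 = Z.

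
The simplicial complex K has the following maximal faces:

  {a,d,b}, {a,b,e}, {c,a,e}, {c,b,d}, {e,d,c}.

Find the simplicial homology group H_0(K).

Order the vertices as a < b < c < d < e. Listing each simplex with vertices in this order, K has dimension 2 with simplices:

  0-simplices (5): a, b, c, d, e
  1-simplices (10): ab, ac, ad, ae, bc, bd, be, cd, ce, de
  2-simplices (5): abd, abe, ace, bcd, cde

so the chain groups are C_0 ≅ Z^5, C_1 ≅ Z^10, C_2 ≅ Z^5.

∂_1: C_1 → C_0 sends each edge [p,q] (with p < q) to q − p.
The 5×10 boundary matrix has rank 4 and Smith normal form diag(1,1,1,1).

Boundary ∂_2: C_2 → C_1 maps a triangle to the signed sum of its edges. For instance
  ∂bcd = cd − bd + bc,
  ∂ace = ce − ae + ac.
This gives a 10×5 integer matrix of rank 5; reducing to Smith normal form yields diagonal entries (1,1,1,1,1).

Computing H_k = (kernel of ∂_k) / (image of ∂_{k+1}):

  H_0: rank C_0 − rank ∂_1 = 5 − 4 = 1, and the invariant factors of ∂_1 are all 1, so H_0 = Z.

H_0 ≅ Z.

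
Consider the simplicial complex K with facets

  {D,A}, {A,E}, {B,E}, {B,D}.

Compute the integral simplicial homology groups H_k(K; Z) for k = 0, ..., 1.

H_0 = Z,  H_1 = Z.

We work with the vertex ordering A < B < D < E. The simplices of K, each written with vertices in increasing order, are:

  0-simplices (4): A, B, D, E
  1-simplices (4): AD, AE, BD, BE

Hence C_0 ≅ Z^4, C_1 ≅ Z^4.

Boundary ∂_1: C_1 → C_0 maps an edge to its endpoints' difference, ∂[p,q] = q − p.
The resulting 4×4 matrix has rank 3, and its Smith normal form has invariant factors (1,1,1).

Reading off H_k = ker ∂_k / im ∂_{k+1}:

  H_0: rank C_0 − rank ∂_1 = 4 − 3 = 1, and the invariant factors of ∂_1 are all 1, so H_0 ≅ Z.
  H_1: rank ker ∂_1 − rank ∂_2 = (4 − 3) − 0 = 1, and there is no ∂_2, so H_1 ≅ Z.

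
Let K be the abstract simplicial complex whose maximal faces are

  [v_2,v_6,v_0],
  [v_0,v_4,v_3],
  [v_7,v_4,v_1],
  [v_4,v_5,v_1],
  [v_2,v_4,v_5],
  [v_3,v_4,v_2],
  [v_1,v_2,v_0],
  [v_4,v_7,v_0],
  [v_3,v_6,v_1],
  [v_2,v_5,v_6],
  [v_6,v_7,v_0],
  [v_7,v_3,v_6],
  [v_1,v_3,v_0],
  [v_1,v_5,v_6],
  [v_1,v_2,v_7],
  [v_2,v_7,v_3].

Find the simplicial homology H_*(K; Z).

H_0 = Z,  H_1 = Z^2,  H_2 = Z.

Order the vertices as v_0 < v_1 < v_2 < v_3 < v_4 < v_5 < v_6 < v_7. Listing each simplex with vertices in this order, K has dimension 2 with simplices:

  0-simplices (8): [v_0], [v_1], [v_2], [v_3], [v_4], [v_5], [v_6], [v_7]
  1-simplices (24): (24 of them)
  2-simplices (16): (16 of them)

so the chain groups are C_0 ≅ Z^8, C_1 ≅ Z^24, C_2 ≅ Z^16.

∂_1: C_1 → C_0 is given by ∂[p,q] = [q] − [p]. For instance
  ∂[v_0,v_7] = [v_7] − [v_0].
The resulting 8×24 matrix has rank 7, and its Smith normal form has invariant factors (1,1,1,1,1,1,1).

The boundary map ∂_2: C_2 → C_1 acts by ∂[p,q,r] = [q,r] − [p,r] + [p,q]. For instance
  ∂[v_0,v_1,v_2] = [v_1,v_2] − [v_0,v_2] + [v_0,v_1],
  ∂[v_2,v_5,v_6] = [v_5,v_6] − [v_2,v_6] + [v_2,v_5].
This gives a 24×16 integer matrix of rank 15; reducing to Smith normal form yields diagonal entries (1,1,1,1,1,1,1,1,1,1,1,1,1,1,1).

From H_k ≅ ker(∂_k) / im(∂_{k+1}) we obtain:

  H_0: rank C_0 − rank ∂_1 = 8 − 7 = 1, and the invariant factors of ∂_1 are all 1, so H_0 ≅ Z.
  H_1: rank ker ∂_1 − rank ∂_2 = (24 − 7) − 15 = 2, and the invariant factors of ∂_2 are all 1, so H_1 ≅ Z^2.
  H_2: rank ker ∂_2 − rank ∂_3 = (16 − 15) − 0 = 1, and there is no ∂_3, so H_2 ≅ Z.

As a check, the Euler characteristic is 8 − 24 + 16 = 0, which agrees with 1 − 2 + 1 = 0.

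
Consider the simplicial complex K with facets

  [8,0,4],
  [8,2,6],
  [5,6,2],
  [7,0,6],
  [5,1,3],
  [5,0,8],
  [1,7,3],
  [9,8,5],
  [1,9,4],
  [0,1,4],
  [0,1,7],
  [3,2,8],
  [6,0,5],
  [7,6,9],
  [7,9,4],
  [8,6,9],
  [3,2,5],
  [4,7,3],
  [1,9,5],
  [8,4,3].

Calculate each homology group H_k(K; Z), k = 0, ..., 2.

Fix the vertex order 0 < 1 < 2 < 3 < 4 < 5 < 6 < 7 < 8 < 9 and write every simplex with vertices in increasing order. Then dim K = 2 and the simplices of K are:

  0-simplices (10): [0], [1], [2], [3], [4], [5], [6], [7], [8], [9]
  1-simplices (30): (30 of them)
  2-simplices (20): (20 of them)

Hence C_0 ≅ Z^10, C_1 ≅ Z^30, C_2 ≅ Z^20.

The boundary map ∂_1: C_1 → C_0 maps an edge to its endpoints' difference, ∂[p,q] = q − p. For instance
  ∂[6,8] = [8] − [6].
This gives a 10×30 integer matrix of rank 9; reducing to Smith normal form yields diagonal entries (1,1,1,1,1,1,1,1,1).

Boundary ∂_2: C_2 → C_1 sends each 2-simplex [p,q,r] to [q,r] − [p,r] + [p,q]. For instance
  ∂[2,3,5] = [3,5] − [2,5] + [2,3],
  ∂[0,1,4] = [1,4] − [0,4] + [0,1].
This gives a 30×20 integer matrix of rank 20; reducing to Smith normal form yields diagonal entries (1,1,1,1,1,1,1,1,1,1,1,1,1,1,1,1,1,1,1,2).

From H_k ≅ ker(∂_k) / im(∂_{k+1}) we obtain:

  H_0: rank C_0 − rank ∂_1 = 10 − 9 = 1, and the invariant factors of ∂_1 are all 1, so H_0 = Z.
  H_1: rank ker ∂_1 − rank ∂_2 = (30 − 9) − 20 = 1, and ∂_2 has invariant factor 2 > 1, so H_1 = Z ⊕ Z/2.
  H_2: rank ker ∂_2 − rank ∂_3 = (20 − 20) − 0 = 0, and there is no ∂_3, so H_2 = 0.

As a check, the Euler characteristic is 10 − 30 + 20 = 0, which agrees with 1 − 1 + 0 = 0.

H_0 = Z,  H_1 = Z ⊕ Z/2,  H_2 = 0.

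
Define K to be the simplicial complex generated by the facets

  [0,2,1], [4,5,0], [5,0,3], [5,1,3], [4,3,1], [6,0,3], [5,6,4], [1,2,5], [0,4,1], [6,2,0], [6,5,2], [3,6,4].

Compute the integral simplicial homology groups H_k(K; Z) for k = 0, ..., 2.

Fix the vertex order 0 < 1 < 2 < 3 < 4 < 5 < 6 and write every simplex with vertices in increasing order. Then dim K = 2 and the simplices of K are:

  0-simplices (7): [0], [1], [2], [3], [4], [5], [6]
  1-simplices (18): [0,1], [0,2], [0,3], [0,4], [0,5], [0,6], [1,2], [1,3], [1,4], [1,5], [2,5], [2,6], [3,4], [3,5], [3,6], [4,5], [4,6], [5,6]
  2-simplices (12): [0,1,2], [0,1,4], [0,2,6], [0,3,5], [0,3,6], [0,4,5], [1,2,5], [1,3,4], [1,3,5], [2,5,6], [3,4,6], [4,5,6]

giving chain groups C_0 ≅ Z^7, C_1 ≅ Z^18, C_2 ≅ Z^12.

The boundary map ∂_1: C_1 → C_0 sends each edge [p,q] (with p < q) to q − p.
The resulting 7×18 matrix has rank 6, and its Smith normal form has invariant factors (1,1,1,1,1,1).

Boundary ∂_2: C_2 → C_1 acts by ∂[p,q,r] = [q,r] − [p,r] + [p,q]. For instance
  ∂[0,3,5] = [3,5] − [0,5] + [0,3],
  ∂[0,2,6] = [2,6] − [0,6] + [0,2].
The 18×12 boundary matrix has rank 12 and Smith normal form diag(1,1,1,1,1,1,1,1,1,1,1,2).

Computing H_k = (kernel of ∂_k) / (image of ∂_{k+1}):

  H_0: rank C_0 − rank ∂_1 = 7 − 6 = 1, and the invariant factors of ∂_1 are all 1, so H_0 = Z.
  H_1: rank ker ∂_1 − rank ∂_2 = (18 − 6) − 12 = 0, and ∂_2 has invariant factor 2 > 1, so H_1 = Z/2Z.
  H_2: rank ker ∂_2 − rank ∂_3 = (12 − 12) − 0 = 0, and there is no ∂_3, so H_2 = 0.

As a check, the Euler characteristic is 7 − 18 + 12 = 1, which agrees with 1 − 0 + 0 = 1.

H_0 ≅ Z,  H_1 ≅ Z/2Z,  H_2 = 0.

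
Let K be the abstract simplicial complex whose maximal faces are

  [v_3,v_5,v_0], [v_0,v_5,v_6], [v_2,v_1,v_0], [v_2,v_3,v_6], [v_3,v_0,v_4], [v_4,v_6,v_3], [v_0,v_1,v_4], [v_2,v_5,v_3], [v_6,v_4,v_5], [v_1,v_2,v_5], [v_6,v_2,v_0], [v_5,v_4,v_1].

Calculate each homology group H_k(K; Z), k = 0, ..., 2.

K has 7 vertices, 18 edges, 12 triangles.
rank ∂_0 = 0, rank ∂_1 = 6 ⇒ b_0 = 7 − 0 − 6 = 1; all invariant factors of ∂_1 are 1 so no torsion. So H_0 = Z.
rank ∂_1 = 6, rank ∂_2 = 12 ⇒ b_1 = 18 − 6 − 12 = 0; ∂_2 has invariant factor(s) [2] giving torsion. So H_1 = Z/2.
rank ∂_2 = 12, rank ∂_3 = 0 ⇒ b_2 = 12 − 12 − 0 = 0. So H_2 = 0.

H_0 = Z,  H_1 = Z/2,  H_2 = 0.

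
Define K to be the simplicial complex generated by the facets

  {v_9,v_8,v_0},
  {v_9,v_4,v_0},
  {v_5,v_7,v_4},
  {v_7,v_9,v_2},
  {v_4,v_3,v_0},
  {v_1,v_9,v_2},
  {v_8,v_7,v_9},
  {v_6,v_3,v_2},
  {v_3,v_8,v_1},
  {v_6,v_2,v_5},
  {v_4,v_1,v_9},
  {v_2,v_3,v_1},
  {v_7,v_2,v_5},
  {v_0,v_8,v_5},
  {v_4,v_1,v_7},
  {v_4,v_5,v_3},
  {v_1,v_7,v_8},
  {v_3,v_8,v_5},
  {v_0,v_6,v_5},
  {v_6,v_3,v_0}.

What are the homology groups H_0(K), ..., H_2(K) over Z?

H_0 = Z,  H_1 = Z × Z/2,  H_2 = 0.

Take the total order v_0 < v_1 < v_2 < v_3 < v_4 < v_5 < v_6 < v_7 < v_8 < v_9 on the vertex set. Then K (dimension 2) consists of the simplices:

  0-simplices (10): [v_0], [v_1], [v_2], [v_3], [v_4], [v_5], [v_6], [v_7], [v_8], [v_9]
  1-simplices (30): (30 of them)
  2-simplices (20): (20 of them)

Hence C_0 ≅ Z^10, C_1 ≅ Z^30, C_2 ≅ Z^20.

The boundary map ∂_1: C_1 → C_0 maps an edge to its endpoints' difference, ∂[p,q] = q − p. For instance
  ∂[v_1,v_8] = [v_8] − [v_1].
The resulting 10×30 matrix has rank 9, and its Smith normal form has invariant factors (1,1,1,1,1,1,1,1,1).

The boundary map ∂_2: C_2 → C_1 sends each 2-simplex [p,q,r] to [q,r] − [p,r] + [p,q]. For instance
  ∂[v_2,v_3,v_6] = [v_3,v_6] − [v_2,v_6] + [v_2,v_3],
  ∂[v_0,v_5,v_6] = [v_5,v_6] − [v_0,v_6] + [v_0,v_5].
The 30×20 boundary matrix has rank 20 and Smith normal form diag(1,1,1,1,1,1,1,1,1,1,1,1,1,1,1,1,1,1,1,2).

Now H_k = ker ∂_k / im ∂_{k+1}, so:

  H_0: rank C_0 − rank ∂_1 = 10 − 9 = 1, and the invariant factors of ∂_1 are all 1, so H_0 ≅ Z.
  H_1: rank ker ∂_1 − rank ∂_2 = (30 − 9) − 20 = 1, and ∂_2 has invariant factor 2 > 1, so H_1 ≅ Z × Z/2.
  H_2: rank ker ∂_2 − rank ∂_3 = (20 − 20) − 0 = 0, and there is no ∂_3, so H_2 ≅ 0.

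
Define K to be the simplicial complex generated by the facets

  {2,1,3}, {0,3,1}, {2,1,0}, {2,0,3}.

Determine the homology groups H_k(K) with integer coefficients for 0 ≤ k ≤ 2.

H_0 = Z,  H_1 = 0,  H_2 = Z.

We work with the vertex ordering 0 < 1 < 2 < 3. The simplices of K, each written with vertices in increasing order, are:

  0-simplices (4): [0], [1], [2], [3]
  1-simplices (6): [0,1], [0,2], [0,3], [1,2], [1,3], [2,3]
  2-simplices (4): [0,1,2], [0,1,3], [0,2,3], [1,2,3]

Hence C_0 ≅ Z^4, C_1 ≅ Z^6, C_2 ≅ Z^4.

The boundary map ∂_1: C_1 → C_0 maps an edge to its endpoints' difference, ∂[p,q] = q − p. For instance
  ∂[0,1] = [1] − [0].
This gives a 4×6 integer matrix of rank 3; reducing to Smith normal form yields diagonal entries (1,1,1).

∂_2: C_2 → C_1 sends each 2-simplex [p,q,r] to [q,r] − [p,r] + [p,q]. For instance
  ∂[0,1,2] = [1,2] − [0,2] + [0,1],
  ∂[1,2,3] = [2,3] − [1,3] + [1,2].
The resulting 6×4 matrix has rank 3, and its Smith normal form has invariant factors (1,1,1).

From H_k ≅ ker(∂_k) / im(∂_{k+1}) we obtain:

  H_0: rank C_0 − rank ∂_1 = 4 − 3 = 1, and the invariant factors of ∂_1 are all 1, so H_0 = Z.
  H_1: rank ker ∂_1 − rank ∂_2 = (6 − 3) − 3 = 0, and the invariant factors of ∂_2 are all 1, so H_1 = 0.
  H_2: rank ker ∂_2 − rank ∂_3 = (4 − 3) − 0 = 1, and there is no ∂_3, so H_2 = Z.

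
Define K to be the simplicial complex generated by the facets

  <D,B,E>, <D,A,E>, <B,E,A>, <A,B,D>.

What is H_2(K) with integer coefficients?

Fix the vertex order A < B < D < E and write every simplex with vertices in increasing order. Then dim K = 2 and the simplices of K are:

  0-simplices (4): A, B, D, E
  1-simplices (6): AB, AD, AE, BD, BE, DE
  2-simplices (4): ABD, ABE, ADE, BDE

so the chain groups are C_0 ≅ Z^4, C_1 ≅ Z^6, C_2 ≅ Z^4.

∂_1: C_1 → C_0 maps an edge to its endpoints' difference, ∂[p,q] = q − p. For instance
  ∂DE = E − D.
This gives a 4×6 integer matrix of rank 3; reducing to Smith normal form yields diagonal entries (1,1,1).

The boundary map ∂_2: C_2 → C_1 sends each 2-simplex [p,q,r] to [q,r] − [p,r] + [p,q]. For instance
  ∂BDE = DE − BE + BD,
  ∂ADE = DE − AE + AD.
The 6×4 boundary matrix has rank 3 and Smith normal form diag(1,1,1).

Now H_k = ker ∂_k / im ∂_{k+1}, so:

  H_2: rank ker ∂_2 − rank ∂_3 = (4 − 3) − 0 = 1, and there is no ∂_3, so H_2 ≅ Z.

H_2 ≅ Z.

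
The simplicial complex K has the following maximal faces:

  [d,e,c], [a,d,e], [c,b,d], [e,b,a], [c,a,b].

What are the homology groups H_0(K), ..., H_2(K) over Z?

Fix the vertex order a < b < c < d < e and write every simplex with vertices in increasing order. Then dim K = 2 and the simplices of K are:

  0-simplices (5): a, b, c, d, e
  1-simplices (10): ab, ac, ad, ae, bc, bd, be, cd, ce, de
  2-simplices (5): abc, abe, ade, bcd, cde

Hence C_0 ≅ Z^5, C_1 ≅ Z^10, C_2 ≅ Z^5.

The boundary map ∂_1: C_1 → C_0 is given by ∂[p,q] = [q] − [p]. For instance
  ∂be = e − b.
The 5×10 boundary matrix has rank 4 and Smith normal form diag(1,1,1,1).

The boundary map ∂_2: C_2 → C_1 maps a triangle to the signed sum of its edges. For instance
  ∂ade = de − ae + ad,
  ∂cde = de − ce + cd.
As a 10×5 matrix over Z this has rank 5, with invariant factors (1,1,1,1,1).

Now H_k = ker ∂_k / im ∂_{k+1}, so:

  H_0: rank C_0 − rank ∂_1 = 5 − 4 = 1, and the invariant factors of ∂_1 are all 1, so H_0 = Z.
  H_1: rank ker ∂_1 − rank ∂_2 = (10 − 4) − 5 = 1, and the invariant factors of ∂_2 are all 1, so H_1 = Z.
  H_2: rank ker ∂_2 − rank ∂_3 = (5 − 5) − 0 = 0, and there is no ∂_3, so H_2 = 0.

H_0 ≅ Z,  H_1 ≅ Z,  H_2 = 0.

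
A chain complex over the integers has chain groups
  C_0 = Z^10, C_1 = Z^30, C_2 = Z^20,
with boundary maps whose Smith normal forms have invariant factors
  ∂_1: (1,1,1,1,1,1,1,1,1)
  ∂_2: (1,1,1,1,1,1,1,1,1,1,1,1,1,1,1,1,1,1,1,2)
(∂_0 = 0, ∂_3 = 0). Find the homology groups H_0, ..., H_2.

H_0 ≅ Z,  H_1 ≅ Z ⊕ Z/2,  H_2 = 0.

H_0: b_0 = 10 − 0 − 9 = 1; torsion from ∂_1 factors > 1: none. So H_0 ≅ Z.
H_1: b_1 = 30 − 9 − 20 = 1; torsion from ∂_2 factors > 1: [2]. So H_1 ≅ Z ⊕ Z/2.
H_2: b_2 = 20 − 20 − 0 = 0; torsion from ∂_3 factors > 1: none. So H_2 ≅ 0.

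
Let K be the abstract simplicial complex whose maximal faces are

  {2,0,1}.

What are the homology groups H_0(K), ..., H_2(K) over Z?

H_0 = Z,  H_1 = 0,  H_2 = 0.

Fix the vertex order 0 < 1 < 2 and write every simplex with vertices in increasing order. Then dim K = 2 and the simplices of K are:

  0-simplices (3): [0], [1], [2]
  1-simplices (3): [0,1], [0,2], [1,2]
  2-simplices (1): [0,1,2]

Hence C_0 ≅ Z^3, C_1 ≅ Z^3, C_2 ≅ Z^1.

Boundary ∂_1: C_1 → C_0 is given by ∂[p,q] = [q] − [p]. For instance
  ∂[1,2] = [2] − [1].
As a 3×3 matrix over Z this has rank 2, with invariant factors (1,1).

Boundary ∂_2: C_2 → C_1 maps a triangle to the signed sum of its edges. For instance
  ∂[0,1,2] = [1,2] − [0,2] + [0,1].
The 3×1 boundary matrix has rank 1 and Smith normal form diag(1).

Computing H_k = (kernel of ∂_k) / (image of ∂_{k+1}):

  H_0: rank C_0 − rank ∂_1 = 3 − 2 = 1, and the invariant factors of ∂_1 are all 1, so H_0 = Z.
  H_1: rank ker ∂_1 − rank ∂_2 = (3 − 2) − 1 = 0, and the invariant factors of ∂_2 are all 1, so H_1 = 0.
  H_2: rank ker ∂_2 − rank ∂_3 = (1 − 1) − 0 = 0, and there is no ∂_3, so H_2 = 0.

As a check, the Euler characteristic is 3 − 3 + 1 = 1, which agrees with 1 − 0 + 0 = 1.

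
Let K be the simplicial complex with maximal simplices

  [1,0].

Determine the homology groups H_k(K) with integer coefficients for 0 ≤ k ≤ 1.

H_0 ≅ Z,  H_1 = 0.

Take the total order 0 < 1 on the vertex set. Then K (dimension 1) consists of the simplices:

  0-simplices (2): [0], [1]
  1-simplices (1): [0,1]

so the chain groups are C_0 ≅ Z^2, C_1 ≅ Z^1.

The boundary map ∂_1: C_1 → C_0 maps an edge to its endpoints' difference, ∂[p,q] = q − p. For instance
  ∂[0,1] = [1] − [0].
This gives a 2×1 integer matrix of rank 1; reducing to Smith normal form yields diagonal entries (1).

Computing H_k = (kernel of ∂_k) / (image of ∂_{k+1}):

  H_0: rank C_0 − rank ∂_1 = 2 − 1 = 1, and the invariant factors of ∂_1 are all 1, so H_0 = Z.
  H_1: rank ker ∂_1 − rank ∂_2 = (1 − 1) − 0 = 0, and there is no ∂_2, so H_1 = 0.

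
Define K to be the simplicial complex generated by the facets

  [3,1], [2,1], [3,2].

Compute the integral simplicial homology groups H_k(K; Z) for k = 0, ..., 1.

Order the vertices as 1 < 2 < 3. Listing each simplex with vertices in this order, K has dimension 1 with simplices:

  0-simplices (3): [1], [2], [3]
  1-simplices (3): [1,2], [1,3], [2,3]

so the chain groups are C_0 ≅ Z^3, C_1 ≅ Z^3.

The boundary map ∂_1: C_1 → C_0 is given by ∂[p,q] = [q] − [p]. For instance
  ∂[2,3] = [3] − [2].
As a 3×3 matrix over Z this has rank 2, with invariant factors (1,1).

From H_k ≅ ker(∂_k) / im(∂_{k+1}) we obtain:

  H_0: rank C_0 − rank ∂_1 = 3 − 2 = 1, and the invariant factors of ∂_1 are all 1, so H_0 = Z.
  H_1: rank ker ∂_1 − rank ∂_2 = (3 − 2) − 0 = 1, and there is no ∂_2, so H_1 = Z.

H_0 ≅ Z,  H_1 ≅ Z.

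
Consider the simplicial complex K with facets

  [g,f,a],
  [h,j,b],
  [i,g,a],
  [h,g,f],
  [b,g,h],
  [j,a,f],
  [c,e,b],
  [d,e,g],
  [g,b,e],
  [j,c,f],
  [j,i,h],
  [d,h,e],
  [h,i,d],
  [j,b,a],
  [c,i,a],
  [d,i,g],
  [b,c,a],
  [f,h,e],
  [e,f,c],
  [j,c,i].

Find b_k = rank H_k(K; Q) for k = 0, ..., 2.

We work with the vertex ordering a < b < c < d < e < f < g < h < i < j. The simplices of K, each written with vertices in increasing order, are:

  0-simplices (10): a, b, c, d, e, f, g, h, i, j
  1-simplices (30): ab, ac, af, ag, ai, aj, bc, be, bg, bh, bj, ce, cf, ci, cj, de, dg, dh, di, ef, eg, eh, fg, fh, fj, gh, gi, hi, hj, ij
  2-simplices (20): abc, abj, aci, afg, afj, agi, bce, beg, bgh, bhj, cef, cfj, cij, deg, deh, dgi, dhi, efh, fgh, hij

so the chain groups are C_0 ≅ Z^10, C_1 ≅ Z^30, C_2 ≅ Z^20.

∂_1: C_1 → C_0 is given by ∂[p,q] = [q] − [p].
The 10×30 boundary matrix has rank 9 and Smith normal form diag(1,1,1,1,1,1,1,1,1).

Boundary ∂_2: C_2 → C_1 maps a triangle to the signed sum of its edges. For instance
  ∂aci = ci − ai + ac,
  ∂dhi = hi − di + dh.
The resulting 30×20 matrix has rank 20, and its Smith normal form has invariant factors (1,1,1,1,1,1,1,1,1,1,1,1,1,1,1,1,1,1,1,2).

Now H_k = ker ∂_k / im ∂_{k+1}, so:

  H_0: rank C_0 − rank ∂_1 = 10 − 9 = 1, and the invariant factors of ∂_1 are all 1, so H_0 ≅ Z.
  H_1: rank ker ∂_1 − rank ∂_2 = (30 − 9) − 20 = 1, and ∂_2 has invariant factor 2 > 1, so H_1 ≅ Z × Z/2.
  H_2: rank ker ∂_2 − rank ∂_3 = (20 − 20) − 0 = 0, and there is no ∂_3, so H_2 ≅ 0.

As a check, the Euler characteristic is 10 − 30 + 20 = 0, which agrees with 1 − 1 + 0 = 0.
(K is a triangulation of the Klein bottle.)

Hence the Betti numbers are b_0 = 1, b_1 = 1, b_2 = 0.

b_0 = 1, b_1 = 1, b_2 = 0.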